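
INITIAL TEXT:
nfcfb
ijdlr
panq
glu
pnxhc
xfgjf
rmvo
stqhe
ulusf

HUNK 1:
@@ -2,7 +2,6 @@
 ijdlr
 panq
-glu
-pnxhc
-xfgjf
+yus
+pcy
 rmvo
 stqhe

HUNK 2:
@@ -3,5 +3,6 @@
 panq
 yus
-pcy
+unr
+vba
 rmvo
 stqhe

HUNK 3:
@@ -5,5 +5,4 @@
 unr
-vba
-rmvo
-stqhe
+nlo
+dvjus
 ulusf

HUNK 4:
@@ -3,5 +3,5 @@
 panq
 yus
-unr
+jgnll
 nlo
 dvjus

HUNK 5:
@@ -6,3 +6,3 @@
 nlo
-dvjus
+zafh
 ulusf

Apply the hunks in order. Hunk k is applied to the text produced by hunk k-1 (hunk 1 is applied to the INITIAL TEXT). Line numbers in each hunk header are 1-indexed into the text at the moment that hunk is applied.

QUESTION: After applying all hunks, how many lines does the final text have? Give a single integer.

Answer: 8

Derivation:
Hunk 1: at line 2 remove [glu,pnxhc,xfgjf] add [yus,pcy] -> 8 lines: nfcfb ijdlr panq yus pcy rmvo stqhe ulusf
Hunk 2: at line 3 remove [pcy] add [unr,vba] -> 9 lines: nfcfb ijdlr panq yus unr vba rmvo stqhe ulusf
Hunk 3: at line 5 remove [vba,rmvo,stqhe] add [nlo,dvjus] -> 8 lines: nfcfb ijdlr panq yus unr nlo dvjus ulusf
Hunk 4: at line 3 remove [unr] add [jgnll] -> 8 lines: nfcfb ijdlr panq yus jgnll nlo dvjus ulusf
Hunk 5: at line 6 remove [dvjus] add [zafh] -> 8 lines: nfcfb ijdlr panq yus jgnll nlo zafh ulusf
Final line count: 8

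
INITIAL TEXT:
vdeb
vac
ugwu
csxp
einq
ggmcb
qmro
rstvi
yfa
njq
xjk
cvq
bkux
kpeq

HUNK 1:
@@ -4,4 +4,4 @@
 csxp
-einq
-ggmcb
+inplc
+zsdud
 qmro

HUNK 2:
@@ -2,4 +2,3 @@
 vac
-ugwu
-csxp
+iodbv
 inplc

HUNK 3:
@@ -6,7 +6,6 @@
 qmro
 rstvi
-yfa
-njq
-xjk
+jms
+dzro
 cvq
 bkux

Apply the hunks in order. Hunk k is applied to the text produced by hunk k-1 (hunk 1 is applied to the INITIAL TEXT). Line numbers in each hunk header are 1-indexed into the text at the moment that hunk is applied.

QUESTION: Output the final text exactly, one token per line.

Hunk 1: at line 4 remove [einq,ggmcb] add [inplc,zsdud] -> 14 lines: vdeb vac ugwu csxp inplc zsdud qmro rstvi yfa njq xjk cvq bkux kpeq
Hunk 2: at line 2 remove [ugwu,csxp] add [iodbv] -> 13 lines: vdeb vac iodbv inplc zsdud qmro rstvi yfa njq xjk cvq bkux kpeq
Hunk 3: at line 6 remove [yfa,njq,xjk] add [jms,dzro] -> 12 lines: vdeb vac iodbv inplc zsdud qmro rstvi jms dzro cvq bkux kpeq

Answer: vdeb
vac
iodbv
inplc
zsdud
qmro
rstvi
jms
dzro
cvq
bkux
kpeq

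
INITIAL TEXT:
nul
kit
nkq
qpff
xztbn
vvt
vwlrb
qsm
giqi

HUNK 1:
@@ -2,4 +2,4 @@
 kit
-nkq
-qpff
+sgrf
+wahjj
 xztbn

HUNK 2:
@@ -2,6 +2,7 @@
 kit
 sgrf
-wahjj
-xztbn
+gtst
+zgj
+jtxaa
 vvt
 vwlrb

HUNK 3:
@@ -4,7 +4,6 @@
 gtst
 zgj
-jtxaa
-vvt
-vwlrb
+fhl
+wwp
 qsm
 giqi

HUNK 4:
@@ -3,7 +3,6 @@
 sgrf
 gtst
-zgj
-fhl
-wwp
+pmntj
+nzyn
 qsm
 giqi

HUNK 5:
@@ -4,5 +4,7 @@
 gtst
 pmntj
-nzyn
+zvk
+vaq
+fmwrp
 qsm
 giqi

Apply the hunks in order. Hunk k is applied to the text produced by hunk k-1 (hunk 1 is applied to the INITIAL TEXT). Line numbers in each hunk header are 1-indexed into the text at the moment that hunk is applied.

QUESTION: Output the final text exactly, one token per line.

Hunk 1: at line 2 remove [nkq,qpff] add [sgrf,wahjj] -> 9 lines: nul kit sgrf wahjj xztbn vvt vwlrb qsm giqi
Hunk 2: at line 2 remove [wahjj,xztbn] add [gtst,zgj,jtxaa] -> 10 lines: nul kit sgrf gtst zgj jtxaa vvt vwlrb qsm giqi
Hunk 3: at line 4 remove [jtxaa,vvt,vwlrb] add [fhl,wwp] -> 9 lines: nul kit sgrf gtst zgj fhl wwp qsm giqi
Hunk 4: at line 3 remove [zgj,fhl,wwp] add [pmntj,nzyn] -> 8 lines: nul kit sgrf gtst pmntj nzyn qsm giqi
Hunk 5: at line 4 remove [nzyn] add [zvk,vaq,fmwrp] -> 10 lines: nul kit sgrf gtst pmntj zvk vaq fmwrp qsm giqi

Answer: nul
kit
sgrf
gtst
pmntj
zvk
vaq
fmwrp
qsm
giqi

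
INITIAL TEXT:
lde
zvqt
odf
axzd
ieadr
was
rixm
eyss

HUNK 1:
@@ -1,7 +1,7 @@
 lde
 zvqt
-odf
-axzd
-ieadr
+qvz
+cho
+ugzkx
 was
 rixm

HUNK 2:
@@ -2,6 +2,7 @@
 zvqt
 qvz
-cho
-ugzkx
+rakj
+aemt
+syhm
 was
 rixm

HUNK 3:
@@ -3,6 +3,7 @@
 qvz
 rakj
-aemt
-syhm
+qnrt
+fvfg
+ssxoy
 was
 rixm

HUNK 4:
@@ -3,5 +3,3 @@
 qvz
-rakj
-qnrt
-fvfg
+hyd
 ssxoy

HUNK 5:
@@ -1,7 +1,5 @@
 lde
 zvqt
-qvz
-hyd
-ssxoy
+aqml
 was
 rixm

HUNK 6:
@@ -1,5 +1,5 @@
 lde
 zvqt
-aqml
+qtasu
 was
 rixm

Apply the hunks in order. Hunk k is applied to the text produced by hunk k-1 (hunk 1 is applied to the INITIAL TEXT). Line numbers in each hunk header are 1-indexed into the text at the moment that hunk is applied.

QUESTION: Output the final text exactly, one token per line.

Hunk 1: at line 1 remove [odf,axzd,ieadr] add [qvz,cho,ugzkx] -> 8 lines: lde zvqt qvz cho ugzkx was rixm eyss
Hunk 2: at line 2 remove [cho,ugzkx] add [rakj,aemt,syhm] -> 9 lines: lde zvqt qvz rakj aemt syhm was rixm eyss
Hunk 3: at line 3 remove [aemt,syhm] add [qnrt,fvfg,ssxoy] -> 10 lines: lde zvqt qvz rakj qnrt fvfg ssxoy was rixm eyss
Hunk 4: at line 3 remove [rakj,qnrt,fvfg] add [hyd] -> 8 lines: lde zvqt qvz hyd ssxoy was rixm eyss
Hunk 5: at line 1 remove [qvz,hyd,ssxoy] add [aqml] -> 6 lines: lde zvqt aqml was rixm eyss
Hunk 6: at line 1 remove [aqml] add [qtasu] -> 6 lines: lde zvqt qtasu was rixm eyss

Answer: lde
zvqt
qtasu
was
rixm
eyss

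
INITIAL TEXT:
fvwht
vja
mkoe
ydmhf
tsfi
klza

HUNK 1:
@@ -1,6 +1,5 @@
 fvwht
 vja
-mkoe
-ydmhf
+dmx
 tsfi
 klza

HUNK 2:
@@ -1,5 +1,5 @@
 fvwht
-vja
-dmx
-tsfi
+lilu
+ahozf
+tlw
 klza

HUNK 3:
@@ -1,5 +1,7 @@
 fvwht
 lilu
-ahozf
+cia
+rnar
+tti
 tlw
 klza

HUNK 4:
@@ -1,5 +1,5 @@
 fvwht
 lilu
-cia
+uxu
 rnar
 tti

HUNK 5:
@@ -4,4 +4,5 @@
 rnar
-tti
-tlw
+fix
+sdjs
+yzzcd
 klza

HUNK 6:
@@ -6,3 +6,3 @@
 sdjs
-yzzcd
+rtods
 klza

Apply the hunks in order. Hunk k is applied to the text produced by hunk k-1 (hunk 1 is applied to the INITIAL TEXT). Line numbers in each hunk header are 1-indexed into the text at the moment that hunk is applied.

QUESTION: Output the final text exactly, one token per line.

Hunk 1: at line 1 remove [mkoe,ydmhf] add [dmx] -> 5 lines: fvwht vja dmx tsfi klza
Hunk 2: at line 1 remove [vja,dmx,tsfi] add [lilu,ahozf,tlw] -> 5 lines: fvwht lilu ahozf tlw klza
Hunk 3: at line 1 remove [ahozf] add [cia,rnar,tti] -> 7 lines: fvwht lilu cia rnar tti tlw klza
Hunk 4: at line 1 remove [cia] add [uxu] -> 7 lines: fvwht lilu uxu rnar tti tlw klza
Hunk 5: at line 4 remove [tti,tlw] add [fix,sdjs,yzzcd] -> 8 lines: fvwht lilu uxu rnar fix sdjs yzzcd klza
Hunk 6: at line 6 remove [yzzcd] add [rtods] -> 8 lines: fvwht lilu uxu rnar fix sdjs rtods klza

Answer: fvwht
lilu
uxu
rnar
fix
sdjs
rtods
klza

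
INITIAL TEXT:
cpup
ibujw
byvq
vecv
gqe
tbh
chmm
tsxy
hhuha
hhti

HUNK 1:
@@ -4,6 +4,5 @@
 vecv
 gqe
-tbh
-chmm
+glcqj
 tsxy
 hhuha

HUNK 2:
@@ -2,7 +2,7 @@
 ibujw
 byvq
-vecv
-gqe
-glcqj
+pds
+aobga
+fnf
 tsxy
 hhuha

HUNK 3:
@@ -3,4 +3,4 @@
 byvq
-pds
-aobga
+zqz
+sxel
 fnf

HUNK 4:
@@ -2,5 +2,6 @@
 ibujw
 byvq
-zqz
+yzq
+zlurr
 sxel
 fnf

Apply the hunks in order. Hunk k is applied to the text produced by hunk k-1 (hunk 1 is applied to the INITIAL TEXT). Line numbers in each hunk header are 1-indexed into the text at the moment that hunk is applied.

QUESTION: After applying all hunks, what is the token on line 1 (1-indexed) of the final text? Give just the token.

Answer: cpup

Derivation:
Hunk 1: at line 4 remove [tbh,chmm] add [glcqj] -> 9 lines: cpup ibujw byvq vecv gqe glcqj tsxy hhuha hhti
Hunk 2: at line 2 remove [vecv,gqe,glcqj] add [pds,aobga,fnf] -> 9 lines: cpup ibujw byvq pds aobga fnf tsxy hhuha hhti
Hunk 3: at line 3 remove [pds,aobga] add [zqz,sxel] -> 9 lines: cpup ibujw byvq zqz sxel fnf tsxy hhuha hhti
Hunk 4: at line 2 remove [zqz] add [yzq,zlurr] -> 10 lines: cpup ibujw byvq yzq zlurr sxel fnf tsxy hhuha hhti
Final line 1: cpup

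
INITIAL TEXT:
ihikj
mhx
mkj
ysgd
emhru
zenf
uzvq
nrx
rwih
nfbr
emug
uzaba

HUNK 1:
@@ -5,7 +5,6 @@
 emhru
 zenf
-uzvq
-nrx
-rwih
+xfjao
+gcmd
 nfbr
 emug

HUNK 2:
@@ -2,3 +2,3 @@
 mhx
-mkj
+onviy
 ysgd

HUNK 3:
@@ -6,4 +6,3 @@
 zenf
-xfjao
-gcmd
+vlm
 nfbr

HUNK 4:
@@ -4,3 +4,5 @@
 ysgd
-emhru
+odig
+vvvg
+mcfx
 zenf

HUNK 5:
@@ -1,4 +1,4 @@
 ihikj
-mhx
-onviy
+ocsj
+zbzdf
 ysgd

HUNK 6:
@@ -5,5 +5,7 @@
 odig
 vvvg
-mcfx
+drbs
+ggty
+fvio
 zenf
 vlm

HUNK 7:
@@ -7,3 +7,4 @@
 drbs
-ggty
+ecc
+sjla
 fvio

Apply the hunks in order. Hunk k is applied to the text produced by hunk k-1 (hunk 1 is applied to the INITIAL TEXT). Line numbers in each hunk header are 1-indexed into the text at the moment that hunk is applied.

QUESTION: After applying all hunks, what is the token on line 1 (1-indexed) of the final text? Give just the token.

Answer: ihikj

Derivation:
Hunk 1: at line 5 remove [uzvq,nrx,rwih] add [xfjao,gcmd] -> 11 lines: ihikj mhx mkj ysgd emhru zenf xfjao gcmd nfbr emug uzaba
Hunk 2: at line 2 remove [mkj] add [onviy] -> 11 lines: ihikj mhx onviy ysgd emhru zenf xfjao gcmd nfbr emug uzaba
Hunk 3: at line 6 remove [xfjao,gcmd] add [vlm] -> 10 lines: ihikj mhx onviy ysgd emhru zenf vlm nfbr emug uzaba
Hunk 4: at line 4 remove [emhru] add [odig,vvvg,mcfx] -> 12 lines: ihikj mhx onviy ysgd odig vvvg mcfx zenf vlm nfbr emug uzaba
Hunk 5: at line 1 remove [mhx,onviy] add [ocsj,zbzdf] -> 12 lines: ihikj ocsj zbzdf ysgd odig vvvg mcfx zenf vlm nfbr emug uzaba
Hunk 6: at line 5 remove [mcfx] add [drbs,ggty,fvio] -> 14 lines: ihikj ocsj zbzdf ysgd odig vvvg drbs ggty fvio zenf vlm nfbr emug uzaba
Hunk 7: at line 7 remove [ggty] add [ecc,sjla] -> 15 lines: ihikj ocsj zbzdf ysgd odig vvvg drbs ecc sjla fvio zenf vlm nfbr emug uzaba
Final line 1: ihikj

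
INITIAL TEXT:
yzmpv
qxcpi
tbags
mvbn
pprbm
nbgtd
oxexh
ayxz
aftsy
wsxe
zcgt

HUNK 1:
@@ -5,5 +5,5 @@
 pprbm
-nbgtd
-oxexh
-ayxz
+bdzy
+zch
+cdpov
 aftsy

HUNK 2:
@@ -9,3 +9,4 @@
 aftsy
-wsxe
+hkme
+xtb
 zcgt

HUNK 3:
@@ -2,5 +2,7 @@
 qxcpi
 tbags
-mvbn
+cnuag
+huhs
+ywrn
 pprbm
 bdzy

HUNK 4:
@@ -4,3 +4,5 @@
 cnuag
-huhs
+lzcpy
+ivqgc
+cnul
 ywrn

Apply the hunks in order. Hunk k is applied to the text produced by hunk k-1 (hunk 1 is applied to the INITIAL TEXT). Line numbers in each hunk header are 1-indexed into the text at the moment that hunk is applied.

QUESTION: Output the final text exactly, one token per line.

Answer: yzmpv
qxcpi
tbags
cnuag
lzcpy
ivqgc
cnul
ywrn
pprbm
bdzy
zch
cdpov
aftsy
hkme
xtb
zcgt

Derivation:
Hunk 1: at line 5 remove [nbgtd,oxexh,ayxz] add [bdzy,zch,cdpov] -> 11 lines: yzmpv qxcpi tbags mvbn pprbm bdzy zch cdpov aftsy wsxe zcgt
Hunk 2: at line 9 remove [wsxe] add [hkme,xtb] -> 12 lines: yzmpv qxcpi tbags mvbn pprbm bdzy zch cdpov aftsy hkme xtb zcgt
Hunk 3: at line 2 remove [mvbn] add [cnuag,huhs,ywrn] -> 14 lines: yzmpv qxcpi tbags cnuag huhs ywrn pprbm bdzy zch cdpov aftsy hkme xtb zcgt
Hunk 4: at line 4 remove [huhs] add [lzcpy,ivqgc,cnul] -> 16 lines: yzmpv qxcpi tbags cnuag lzcpy ivqgc cnul ywrn pprbm bdzy zch cdpov aftsy hkme xtb zcgt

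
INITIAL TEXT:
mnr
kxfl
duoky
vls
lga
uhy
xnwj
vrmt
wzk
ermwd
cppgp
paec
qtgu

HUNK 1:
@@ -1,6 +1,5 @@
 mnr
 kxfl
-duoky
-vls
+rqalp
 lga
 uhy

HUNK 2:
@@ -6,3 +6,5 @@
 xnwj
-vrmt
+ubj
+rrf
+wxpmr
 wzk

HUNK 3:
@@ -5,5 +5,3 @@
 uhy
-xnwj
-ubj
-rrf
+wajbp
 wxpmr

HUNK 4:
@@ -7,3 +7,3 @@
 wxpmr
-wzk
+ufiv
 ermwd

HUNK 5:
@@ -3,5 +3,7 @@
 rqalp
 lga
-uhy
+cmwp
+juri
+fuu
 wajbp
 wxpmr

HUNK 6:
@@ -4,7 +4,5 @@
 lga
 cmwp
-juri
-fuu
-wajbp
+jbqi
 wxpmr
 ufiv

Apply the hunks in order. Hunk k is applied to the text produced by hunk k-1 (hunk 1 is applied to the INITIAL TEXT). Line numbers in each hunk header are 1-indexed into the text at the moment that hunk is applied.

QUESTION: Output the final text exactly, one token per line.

Answer: mnr
kxfl
rqalp
lga
cmwp
jbqi
wxpmr
ufiv
ermwd
cppgp
paec
qtgu

Derivation:
Hunk 1: at line 1 remove [duoky,vls] add [rqalp] -> 12 lines: mnr kxfl rqalp lga uhy xnwj vrmt wzk ermwd cppgp paec qtgu
Hunk 2: at line 6 remove [vrmt] add [ubj,rrf,wxpmr] -> 14 lines: mnr kxfl rqalp lga uhy xnwj ubj rrf wxpmr wzk ermwd cppgp paec qtgu
Hunk 3: at line 5 remove [xnwj,ubj,rrf] add [wajbp] -> 12 lines: mnr kxfl rqalp lga uhy wajbp wxpmr wzk ermwd cppgp paec qtgu
Hunk 4: at line 7 remove [wzk] add [ufiv] -> 12 lines: mnr kxfl rqalp lga uhy wajbp wxpmr ufiv ermwd cppgp paec qtgu
Hunk 5: at line 3 remove [uhy] add [cmwp,juri,fuu] -> 14 lines: mnr kxfl rqalp lga cmwp juri fuu wajbp wxpmr ufiv ermwd cppgp paec qtgu
Hunk 6: at line 4 remove [juri,fuu,wajbp] add [jbqi] -> 12 lines: mnr kxfl rqalp lga cmwp jbqi wxpmr ufiv ermwd cppgp paec qtgu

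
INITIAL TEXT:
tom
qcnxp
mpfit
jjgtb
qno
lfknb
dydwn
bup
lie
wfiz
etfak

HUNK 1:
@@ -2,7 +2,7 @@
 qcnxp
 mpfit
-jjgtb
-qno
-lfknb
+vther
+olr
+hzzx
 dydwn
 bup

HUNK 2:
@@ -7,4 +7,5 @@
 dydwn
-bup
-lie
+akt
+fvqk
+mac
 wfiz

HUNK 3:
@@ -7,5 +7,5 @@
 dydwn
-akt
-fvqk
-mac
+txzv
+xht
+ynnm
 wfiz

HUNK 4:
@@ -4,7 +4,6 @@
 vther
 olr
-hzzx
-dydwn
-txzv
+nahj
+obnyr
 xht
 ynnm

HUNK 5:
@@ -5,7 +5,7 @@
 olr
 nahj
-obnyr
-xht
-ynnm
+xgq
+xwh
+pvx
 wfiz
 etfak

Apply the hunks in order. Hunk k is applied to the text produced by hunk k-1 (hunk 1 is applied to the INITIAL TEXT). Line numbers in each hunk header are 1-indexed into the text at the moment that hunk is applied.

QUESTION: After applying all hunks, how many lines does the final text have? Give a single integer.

Answer: 11

Derivation:
Hunk 1: at line 2 remove [jjgtb,qno,lfknb] add [vther,olr,hzzx] -> 11 lines: tom qcnxp mpfit vther olr hzzx dydwn bup lie wfiz etfak
Hunk 2: at line 7 remove [bup,lie] add [akt,fvqk,mac] -> 12 lines: tom qcnxp mpfit vther olr hzzx dydwn akt fvqk mac wfiz etfak
Hunk 3: at line 7 remove [akt,fvqk,mac] add [txzv,xht,ynnm] -> 12 lines: tom qcnxp mpfit vther olr hzzx dydwn txzv xht ynnm wfiz etfak
Hunk 4: at line 4 remove [hzzx,dydwn,txzv] add [nahj,obnyr] -> 11 lines: tom qcnxp mpfit vther olr nahj obnyr xht ynnm wfiz etfak
Hunk 5: at line 5 remove [obnyr,xht,ynnm] add [xgq,xwh,pvx] -> 11 lines: tom qcnxp mpfit vther olr nahj xgq xwh pvx wfiz etfak
Final line count: 11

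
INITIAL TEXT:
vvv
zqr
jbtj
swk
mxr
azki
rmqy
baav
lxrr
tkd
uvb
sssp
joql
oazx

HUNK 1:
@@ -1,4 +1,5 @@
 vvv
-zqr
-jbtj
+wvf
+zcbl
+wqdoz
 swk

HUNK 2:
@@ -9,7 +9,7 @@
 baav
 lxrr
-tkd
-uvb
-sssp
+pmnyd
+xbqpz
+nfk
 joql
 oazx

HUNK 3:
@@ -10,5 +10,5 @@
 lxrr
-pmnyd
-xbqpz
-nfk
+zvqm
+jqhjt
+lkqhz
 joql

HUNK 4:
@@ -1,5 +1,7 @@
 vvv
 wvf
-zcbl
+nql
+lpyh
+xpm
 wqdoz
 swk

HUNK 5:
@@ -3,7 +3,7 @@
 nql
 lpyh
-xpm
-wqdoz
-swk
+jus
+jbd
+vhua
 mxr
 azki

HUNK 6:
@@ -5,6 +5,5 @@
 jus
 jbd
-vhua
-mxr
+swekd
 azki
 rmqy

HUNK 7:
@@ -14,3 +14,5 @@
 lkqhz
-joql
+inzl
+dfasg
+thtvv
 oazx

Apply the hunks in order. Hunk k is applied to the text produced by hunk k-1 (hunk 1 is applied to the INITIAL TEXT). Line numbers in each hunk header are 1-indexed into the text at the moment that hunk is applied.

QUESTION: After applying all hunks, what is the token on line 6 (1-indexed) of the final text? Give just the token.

Hunk 1: at line 1 remove [zqr,jbtj] add [wvf,zcbl,wqdoz] -> 15 lines: vvv wvf zcbl wqdoz swk mxr azki rmqy baav lxrr tkd uvb sssp joql oazx
Hunk 2: at line 9 remove [tkd,uvb,sssp] add [pmnyd,xbqpz,nfk] -> 15 lines: vvv wvf zcbl wqdoz swk mxr azki rmqy baav lxrr pmnyd xbqpz nfk joql oazx
Hunk 3: at line 10 remove [pmnyd,xbqpz,nfk] add [zvqm,jqhjt,lkqhz] -> 15 lines: vvv wvf zcbl wqdoz swk mxr azki rmqy baav lxrr zvqm jqhjt lkqhz joql oazx
Hunk 4: at line 1 remove [zcbl] add [nql,lpyh,xpm] -> 17 lines: vvv wvf nql lpyh xpm wqdoz swk mxr azki rmqy baav lxrr zvqm jqhjt lkqhz joql oazx
Hunk 5: at line 3 remove [xpm,wqdoz,swk] add [jus,jbd,vhua] -> 17 lines: vvv wvf nql lpyh jus jbd vhua mxr azki rmqy baav lxrr zvqm jqhjt lkqhz joql oazx
Hunk 6: at line 5 remove [vhua,mxr] add [swekd] -> 16 lines: vvv wvf nql lpyh jus jbd swekd azki rmqy baav lxrr zvqm jqhjt lkqhz joql oazx
Hunk 7: at line 14 remove [joql] add [inzl,dfasg,thtvv] -> 18 lines: vvv wvf nql lpyh jus jbd swekd azki rmqy baav lxrr zvqm jqhjt lkqhz inzl dfasg thtvv oazx
Final line 6: jbd

Answer: jbd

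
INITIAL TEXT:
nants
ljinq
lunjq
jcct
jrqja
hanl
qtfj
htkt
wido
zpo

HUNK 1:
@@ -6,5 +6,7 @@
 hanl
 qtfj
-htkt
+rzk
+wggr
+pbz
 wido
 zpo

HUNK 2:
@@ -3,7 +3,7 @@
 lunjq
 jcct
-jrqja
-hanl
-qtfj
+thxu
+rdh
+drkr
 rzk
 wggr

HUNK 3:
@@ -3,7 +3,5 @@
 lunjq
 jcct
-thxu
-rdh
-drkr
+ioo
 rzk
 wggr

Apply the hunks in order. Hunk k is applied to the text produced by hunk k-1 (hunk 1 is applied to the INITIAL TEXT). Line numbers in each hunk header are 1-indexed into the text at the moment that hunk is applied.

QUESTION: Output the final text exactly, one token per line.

Answer: nants
ljinq
lunjq
jcct
ioo
rzk
wggr
pbz
wido
zpo

Derivation:
Hunk 1: at line 6 remove [htkt] add [rzk,wggr,pbz] -> 12 lines: nants ljinq lunjq jcct jrqja hanl qtfj rzk wggr pbz wido zpo
Hunk 2: at line 3 remove [jrqja,hanl,qtfj] add [thxu,rdh,drkr] -> 12 lines: nants ljinq lunjq jcct thxu rdh drkr rzk wggr pbz wido zpo
Hunk 3: at line 3 remove [thxu,rdh,drkr] add [ioo] -> 10 lines: nants ljinq lunjq jcct ioo rzk wggr pbz wido zpo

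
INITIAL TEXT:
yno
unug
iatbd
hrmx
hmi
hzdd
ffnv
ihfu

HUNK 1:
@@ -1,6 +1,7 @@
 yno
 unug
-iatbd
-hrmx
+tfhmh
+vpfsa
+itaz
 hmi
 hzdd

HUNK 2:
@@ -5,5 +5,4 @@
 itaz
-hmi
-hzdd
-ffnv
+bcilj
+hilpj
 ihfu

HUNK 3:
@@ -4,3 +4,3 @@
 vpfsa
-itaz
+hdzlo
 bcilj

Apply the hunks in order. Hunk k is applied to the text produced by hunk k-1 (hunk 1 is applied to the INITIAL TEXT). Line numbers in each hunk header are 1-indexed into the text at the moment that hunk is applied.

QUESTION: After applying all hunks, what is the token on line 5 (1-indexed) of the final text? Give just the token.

Hunk 1: at line 1 remove [iatbd,hrmx] add [tfhmh,vpfsa,itaz] -> 9 lines: yno unug tfhmh vpfsa itaz hmi hzdd ffnv ihfu
Hunk 2: at line 5 remove [hmi,hzdd,ffnv] add [bcilj,hilpj] -> 8 lines: yno unug tfhmh vpfsa itaz bcilj hilpj ihfu
Hunk 3: at line 4 remove [itaz] add [hdzlo] -> 8 lines: yno unug tfhmh vpfsa hdzlo bcilj hilpj ihfu
Final line 5: hdzlo

Answer: hdzlo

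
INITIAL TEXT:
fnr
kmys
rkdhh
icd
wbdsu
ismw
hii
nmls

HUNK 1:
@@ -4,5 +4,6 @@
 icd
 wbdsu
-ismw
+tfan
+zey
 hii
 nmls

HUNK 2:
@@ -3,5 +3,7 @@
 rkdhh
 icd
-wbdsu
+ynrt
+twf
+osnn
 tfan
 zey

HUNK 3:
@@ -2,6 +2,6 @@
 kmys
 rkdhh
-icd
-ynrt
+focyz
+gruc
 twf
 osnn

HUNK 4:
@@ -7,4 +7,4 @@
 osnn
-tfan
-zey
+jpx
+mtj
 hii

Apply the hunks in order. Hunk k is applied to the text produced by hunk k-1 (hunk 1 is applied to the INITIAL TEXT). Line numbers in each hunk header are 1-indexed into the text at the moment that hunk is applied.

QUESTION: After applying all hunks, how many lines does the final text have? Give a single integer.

Answer: 11

Derivation:
Hunk 1: at line 4 remove [ismw] add [tfan,zey] -> 9 lines: fnr kmys rkdhh icd wbdsu tfan zey hii nmls
Hunk 2: at line 3 remove [wbdsu] add [ynrt,twf,osnn] -> 11 lines: fnr kmys rkdhh icd ynrt twf osnn tfan zey hii nmls
Hunk 3: at line 2 remove [icd,ynrt] add [focyz,gruc] -> 11 lines: fnr kmys rkdhh focyz gruc twf osnn tfan zey hii nmls
Hunk 4: at line 7 remove [tfan,zey] add [jpx,mtj] -> 11 lines: fnr kmys rkdhh focyz gruc twf osnn jpx mtj hii nmls
Final line count: 11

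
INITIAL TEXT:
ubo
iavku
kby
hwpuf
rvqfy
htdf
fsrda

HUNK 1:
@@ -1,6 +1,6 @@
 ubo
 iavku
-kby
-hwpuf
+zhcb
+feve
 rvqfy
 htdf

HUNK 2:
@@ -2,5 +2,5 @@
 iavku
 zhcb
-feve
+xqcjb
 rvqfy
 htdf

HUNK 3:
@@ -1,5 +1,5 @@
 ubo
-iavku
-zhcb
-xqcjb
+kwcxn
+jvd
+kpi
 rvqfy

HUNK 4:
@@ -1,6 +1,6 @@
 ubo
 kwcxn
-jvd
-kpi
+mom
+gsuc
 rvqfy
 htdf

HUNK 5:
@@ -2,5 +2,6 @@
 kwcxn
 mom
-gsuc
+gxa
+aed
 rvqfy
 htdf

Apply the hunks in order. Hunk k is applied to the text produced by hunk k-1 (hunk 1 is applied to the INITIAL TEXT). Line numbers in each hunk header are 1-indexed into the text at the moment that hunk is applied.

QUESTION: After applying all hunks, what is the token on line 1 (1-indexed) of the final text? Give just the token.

Answer: ubo

Derivation:
Hunk 1: at line 1 remove [kby,hwpuf] add [zhcb,feve] -> 7 lines: ubo iavku zhcb feve rvqfy htdf fsrda
Hunk 2: at line 2 remove [feve] add [xqcjb] -> 7 lines: ubo iavku zhcb xqcjb rvqfy htdf fsrda
Hunk 3: at line 1 remove [iavku,zhcb,xqcjb] add [kwcxn,jvd,kpi] -> 7 lines: ubo kwcxn jvd kpi rvqfy htdf fsrda
Hunk 4: at line 1 remove [jvd,kpi] add [mom,gsuc] -> 7 lines: ubo kwcxn mom gsuc rvqfy htdf fsrda
Hunk 5: at line 2 remove [gsuc] add [gxa,aed] -> 8 lines: ubo kwcxn mom gxa aed rvqfy htdf fsrda
Final line 1: ubo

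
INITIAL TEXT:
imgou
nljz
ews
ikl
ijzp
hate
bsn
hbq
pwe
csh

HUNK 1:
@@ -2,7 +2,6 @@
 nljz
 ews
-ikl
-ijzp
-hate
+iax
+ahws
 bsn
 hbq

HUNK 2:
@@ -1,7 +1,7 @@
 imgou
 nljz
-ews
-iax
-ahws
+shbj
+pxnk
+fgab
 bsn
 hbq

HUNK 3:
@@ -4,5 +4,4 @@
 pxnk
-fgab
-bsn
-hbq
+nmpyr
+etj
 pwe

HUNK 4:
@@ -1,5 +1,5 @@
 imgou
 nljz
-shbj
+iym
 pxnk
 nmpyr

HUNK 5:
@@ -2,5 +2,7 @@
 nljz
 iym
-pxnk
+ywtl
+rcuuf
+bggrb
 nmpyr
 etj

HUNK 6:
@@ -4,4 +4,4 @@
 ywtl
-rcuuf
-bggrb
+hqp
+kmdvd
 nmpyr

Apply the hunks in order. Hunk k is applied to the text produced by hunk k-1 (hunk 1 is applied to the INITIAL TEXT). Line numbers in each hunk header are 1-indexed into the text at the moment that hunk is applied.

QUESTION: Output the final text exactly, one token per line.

Answer: imgou
nljz
iym
ywtl
hqp
kmdvd
nmpyr
etj
pwe
csh

Derivation:
Hunk 1: at line 2 remove [ikl,ijzp,hate] add [iax,ahws] -> 9 lines: imgou nljz ews iax ahws bsn hbq pwe csh
Hunk 2: at line 1 remove [ews,iax,ahws] add [shbj,pxnk,fgab] -> 9 lines: imgou nljz shbj pxnk fgab bsn hbq pwe csh
Hunk 3: at line 4 remove [fgab,bsn,hbq] add [nmpyr,etj] -> 8 lines: imgou nljz shbj pxnk nmpyr etj pwe csh
Hunk 4: at line 1 remove [shbj] add [iym] -> 8 lines: imgou nljz iym pxnk nmpyr etj pwe csh
Hunk 5: at line 2 remove [pxnk] add [ywtl,rcuuf,bggrb] -> 10 lines: imgou nljz iym ywtl rcuuf bggrb nmpyr etj pwe csh
Hunk 6: at line 4 remove [rcuuf,bggrb] add [hqp,kmdvd] -> 10 lines: imgou nljz iym ywtl hqp kmdvd nmpyr etj pwe csh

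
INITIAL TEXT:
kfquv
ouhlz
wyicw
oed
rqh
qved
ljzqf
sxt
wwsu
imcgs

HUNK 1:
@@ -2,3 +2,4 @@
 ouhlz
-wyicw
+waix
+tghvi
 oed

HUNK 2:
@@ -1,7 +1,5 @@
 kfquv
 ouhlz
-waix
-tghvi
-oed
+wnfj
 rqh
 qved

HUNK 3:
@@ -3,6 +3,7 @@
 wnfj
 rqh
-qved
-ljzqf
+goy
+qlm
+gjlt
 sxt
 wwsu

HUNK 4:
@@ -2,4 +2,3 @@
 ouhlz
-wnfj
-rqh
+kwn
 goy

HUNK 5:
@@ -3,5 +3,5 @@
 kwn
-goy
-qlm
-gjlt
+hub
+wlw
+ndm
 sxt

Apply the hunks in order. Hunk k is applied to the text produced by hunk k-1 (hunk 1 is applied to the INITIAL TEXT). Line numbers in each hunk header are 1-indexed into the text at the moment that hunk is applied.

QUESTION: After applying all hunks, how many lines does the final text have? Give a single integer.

Answer: 9

Derivation:
Hunk 1: at line 2 remove [wyicw] add [waix,tghvi] -> 11 lines: kfquv ouhlz waix tghvi oed rqh qved ljzqf sxt wwsu imcgs
Hunk 2: at line 1 remove [waix,tghvi,oed] add [wnfj] -> 9 lines: kfquv ouhlz wnfj rqh qved ljzqf sxt wwsu imcgs
Hunk 3: at line 3 remove [qved,ljzqf] add [goy,qlm,gjlt] -> 10 lines: kfquv ouhlz wnfj rqh goy qlm gjlt sxt wwsu imcgs
Hunk 4: at line 2 remove [wnfj,rqh] add [kwn] -> 9 lines: kfquv ouhlz kwn goy qlm gjlt sxt wwsu imcgs
Hunk 5: at line 3 remove [goy,qlm,gjlt] add [hub,wlw,ndm] -> 9 lines: kfquv ouhlz kwn hub wlw ndm sxt wwsu imcgs
Final line count: 9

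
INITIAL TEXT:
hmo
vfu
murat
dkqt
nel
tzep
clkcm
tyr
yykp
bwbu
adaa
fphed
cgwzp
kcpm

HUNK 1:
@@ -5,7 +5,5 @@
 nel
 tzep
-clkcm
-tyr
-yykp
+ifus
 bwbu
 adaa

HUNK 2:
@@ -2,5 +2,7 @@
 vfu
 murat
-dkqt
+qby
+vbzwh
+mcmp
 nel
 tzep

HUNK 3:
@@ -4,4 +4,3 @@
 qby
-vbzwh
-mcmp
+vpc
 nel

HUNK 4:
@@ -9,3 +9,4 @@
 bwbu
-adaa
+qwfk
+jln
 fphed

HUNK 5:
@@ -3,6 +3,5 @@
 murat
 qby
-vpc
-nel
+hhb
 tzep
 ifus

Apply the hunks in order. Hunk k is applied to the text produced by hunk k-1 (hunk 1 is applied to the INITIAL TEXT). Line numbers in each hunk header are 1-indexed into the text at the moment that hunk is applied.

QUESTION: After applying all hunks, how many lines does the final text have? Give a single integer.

Hunk 1: at line 5 remove [clkcm,tyr,yykp] add [ifus] -> 12 lines: hmo vfu murat dkqt nel tzep ifus bwbu adaa fphed cgwzp kcpm
Hunk 2: at line 2 remove [dkqt] add [qby,vbzwh,mcmp] -> 14 lines: hmo vfu murat qby vbzwh mcmp nel tzep ifus bwbu adaa fphed cgwzp kcpm
Hunk 3: at line 4 remove [vbzwh,mcmp] add [vpc] -> 13 lines: hmo vfu murat qby vpc nel tzep ifus bwbu adaa fphed cgwzp kcpm
Hunk 4: at line 9 remove [adaa] add [qwfk,jln] -> 14 lines: hmo vfu murat qby vpc nel tzep ifus bwbu qwfk jln fphed cgwzp kcpm
Hunk 5: at line 3 remove [vpc,nel] add [hhb] -> 13 lines: hmo vfu murat qby hhb tzep ifus bwbu qwfk jln fphed cgwzp kcpm
Final line count: 13

Answer: 13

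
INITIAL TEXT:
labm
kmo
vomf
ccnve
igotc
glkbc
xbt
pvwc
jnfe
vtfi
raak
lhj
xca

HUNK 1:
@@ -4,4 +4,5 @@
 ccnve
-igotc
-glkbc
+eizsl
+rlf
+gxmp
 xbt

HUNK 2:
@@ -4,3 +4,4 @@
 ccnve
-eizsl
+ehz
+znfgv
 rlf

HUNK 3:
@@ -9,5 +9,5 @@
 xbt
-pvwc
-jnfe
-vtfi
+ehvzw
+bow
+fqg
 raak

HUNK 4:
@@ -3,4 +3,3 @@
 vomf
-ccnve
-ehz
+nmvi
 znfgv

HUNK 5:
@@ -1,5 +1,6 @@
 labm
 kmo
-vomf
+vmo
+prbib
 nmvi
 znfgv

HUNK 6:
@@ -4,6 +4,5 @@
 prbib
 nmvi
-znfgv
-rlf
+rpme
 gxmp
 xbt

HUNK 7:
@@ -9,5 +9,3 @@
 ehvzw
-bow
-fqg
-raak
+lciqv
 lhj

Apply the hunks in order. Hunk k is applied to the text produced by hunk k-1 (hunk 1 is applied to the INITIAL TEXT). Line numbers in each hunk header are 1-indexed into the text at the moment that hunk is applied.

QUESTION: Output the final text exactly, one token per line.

Hunk 1: at line 4 remove [igotc,glkbc] add [eizsl,rlf,gxmp] -> 14 lines: labm kmo vomf ccnve eizsl rlf gxmp xbt pvwc jnfe vtfi raak lhj xca
Hunk 2: at line 4 remove [eizsl] add [ehz,znfgv] -> 15 lines: labm kmo vomf ccnve ehz znfgv rlf gxmp xbt pvwc jnfe vtfi raak lhj xca
Hunk 3: at line 9 remove [pvwc,jnfe,vtfi] add [ehvzw,bow,fqg] -> 15 lines: labm kmo vomf ccnve ehz znfgv rlf gxmp xbt ehvzw bow fqg raak lhj xca
Hunk 4: at line 3 remove [ccnve,ehz] add [nmvi] -> 14 lines: labm kmo vomf nmvi znfgv rlf gxmp xbt ehvzw bow fqg raak lhj xca
Hunk 5: at line 1 remove [vomf] add [vmo,prbib] -> 15 lines: labm kmo vmo prbib nmvi znfgv rlf gxmp xbt ehvzw bow fqg raak lhj xca
Hunk 6: at line 4 remove [znfgv,rlf] add [rpme] -> 14 lines: labm kmo vmo prbib nmvi rpme gxmp xbt ehvzw bow fqg raak lhj xca
Hunk 7: at line 9 remove [bow,fqg,raak] add [lciqv] -> 12 lines: labm kmo vmo prbib nmvi rpme gxmp xbt ehvzw lciqv lhj xca

Answer: labm
kmo
vmo
prbib
nmvi
rpme
gxmp
xbt
ehvzw
lciqv
lhj
xca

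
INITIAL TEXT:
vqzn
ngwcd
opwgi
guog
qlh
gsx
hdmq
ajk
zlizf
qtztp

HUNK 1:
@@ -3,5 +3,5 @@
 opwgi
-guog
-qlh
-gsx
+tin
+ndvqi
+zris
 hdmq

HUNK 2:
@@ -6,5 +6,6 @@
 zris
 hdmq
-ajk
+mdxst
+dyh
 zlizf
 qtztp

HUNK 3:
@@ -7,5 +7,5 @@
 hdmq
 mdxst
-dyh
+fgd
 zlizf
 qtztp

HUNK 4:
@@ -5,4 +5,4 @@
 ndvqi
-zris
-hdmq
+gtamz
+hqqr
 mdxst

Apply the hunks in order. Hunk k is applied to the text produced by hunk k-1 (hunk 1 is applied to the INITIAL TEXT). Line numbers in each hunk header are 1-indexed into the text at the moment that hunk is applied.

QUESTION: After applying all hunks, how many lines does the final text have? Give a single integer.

Hunk 1: at line 3 remove [guog,qlh,gsx] add [tin,ndvqi,zris] -> 10 lines: vqzn ngwcd opwgi tin ndvqi zris hdmq ajk zlizf qtztp
Hunk 2: at line 6 remove [ajk] add [mdxst,dyh] -> 11 lines: vqzn ngwcd opwgi tin ndvqi zris hdmq mdxst dyh zlizf qtztp
Hunk 3: at line 7 remove [dyh] add [fgd] -> 11 lines: vqzn ngwcd opwgi tin ndvqi zris hdmq mdxst fgd zlizf qtztp
Hunk 4: at line 5 remove [zris,hdmq] add [gtamz,hqqr] -> 11 lines: vqzn ngwcd opwgi tin ndvqi gtamz hqqr mdxst fgd zlizf qtztp
Final line count: 11

Answer: 11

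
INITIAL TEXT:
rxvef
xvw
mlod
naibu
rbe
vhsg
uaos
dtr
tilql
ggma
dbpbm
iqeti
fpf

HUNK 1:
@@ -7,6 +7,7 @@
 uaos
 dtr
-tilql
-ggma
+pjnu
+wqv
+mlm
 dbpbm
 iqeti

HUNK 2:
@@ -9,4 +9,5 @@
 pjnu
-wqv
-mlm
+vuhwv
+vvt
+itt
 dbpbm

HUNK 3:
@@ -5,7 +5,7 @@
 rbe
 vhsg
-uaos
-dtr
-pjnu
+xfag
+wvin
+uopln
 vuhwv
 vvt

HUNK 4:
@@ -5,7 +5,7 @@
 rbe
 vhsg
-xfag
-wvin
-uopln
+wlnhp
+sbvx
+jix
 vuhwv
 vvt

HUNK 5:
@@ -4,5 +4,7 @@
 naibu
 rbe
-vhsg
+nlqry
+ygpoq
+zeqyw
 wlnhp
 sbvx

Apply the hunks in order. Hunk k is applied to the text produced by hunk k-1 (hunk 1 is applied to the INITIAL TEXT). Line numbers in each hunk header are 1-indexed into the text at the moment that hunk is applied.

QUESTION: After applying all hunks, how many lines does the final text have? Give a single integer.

Answer: 17

Derivation:
Hunk 1: at line 7 remove [tilql,ggma] add [pjnu,wqv,mlm] -> 14 lines: rxvef xvw mlod naibu rbe vhsg uaos dtr pjnu wqv mlm dbpbm iqeti fpf
Hunk 2: at line 9 remove [wqv,mlm] add [vuhwv,vvt,itt] -> 15 lines: rxvef xvw mlod naibu rbe vhsg uaos dtr pjnu vuhwv vvt itt dbpbm iqeti fpf
Hunk 3: at line 5 remove [uaos,dtr,pjnu] add [xfag,wvin,uopln] -> 15 lines: rxvef xvw mlod naibu rbe vhsg xfag wvin uopln vuhwv vvt itt dbpbm iqeti fpf
Hunk 4: at line 5 remove [xfag,wvin,uopln] add [wlnhp,sbvx,jix] -> 15 lines: rxvef xvw mlod naibu rbe vhsg wlnhp sbvx jix vuhwv vvt itt dbpbm iqeti fpf
Hunk 5: at line 4 remove [vhsg] add [nlqry,ygpoq,zeqyw] -> 17 lines: rxvef xvw mlod naibu rbe nlqry ygpoq zeqyw wlnhp sbvx jix vuhwv vvt itt dbpbm iqeti fpf
Final line count: 17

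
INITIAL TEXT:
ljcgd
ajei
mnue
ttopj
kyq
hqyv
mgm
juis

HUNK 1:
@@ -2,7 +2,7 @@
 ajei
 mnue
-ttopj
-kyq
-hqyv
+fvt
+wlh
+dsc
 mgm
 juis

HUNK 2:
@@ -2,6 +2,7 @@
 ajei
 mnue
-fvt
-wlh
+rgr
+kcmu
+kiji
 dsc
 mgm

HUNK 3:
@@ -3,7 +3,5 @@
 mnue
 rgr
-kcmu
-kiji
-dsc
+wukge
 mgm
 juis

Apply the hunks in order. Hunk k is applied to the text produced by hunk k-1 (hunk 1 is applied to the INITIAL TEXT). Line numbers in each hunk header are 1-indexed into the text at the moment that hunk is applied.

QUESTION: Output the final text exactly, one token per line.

Answer: ljcgd
ajei
mnue
rgr
wukge
mgm
juis

Derivation:
Hunk 1: at line 2 remove [ttopj,kyq,hqyv] add [fvt,wlh,dsc] -> 8 lines: ljcgd ajei mnue fvt wlh dsc mgm juis
Hunk 2: at line 2 remove [fvt,wlh] add [rgr,kcmu,kiji] -> 9 lines: ljcgd ajei mnue rgr kcmu kiji dsc mgm juis
Hunk 3: at line 3 remove [kcmu,kiji,dsc] add [wukge] -> 7 lines: ljcgd ajei mnue rgr wukge mgm juis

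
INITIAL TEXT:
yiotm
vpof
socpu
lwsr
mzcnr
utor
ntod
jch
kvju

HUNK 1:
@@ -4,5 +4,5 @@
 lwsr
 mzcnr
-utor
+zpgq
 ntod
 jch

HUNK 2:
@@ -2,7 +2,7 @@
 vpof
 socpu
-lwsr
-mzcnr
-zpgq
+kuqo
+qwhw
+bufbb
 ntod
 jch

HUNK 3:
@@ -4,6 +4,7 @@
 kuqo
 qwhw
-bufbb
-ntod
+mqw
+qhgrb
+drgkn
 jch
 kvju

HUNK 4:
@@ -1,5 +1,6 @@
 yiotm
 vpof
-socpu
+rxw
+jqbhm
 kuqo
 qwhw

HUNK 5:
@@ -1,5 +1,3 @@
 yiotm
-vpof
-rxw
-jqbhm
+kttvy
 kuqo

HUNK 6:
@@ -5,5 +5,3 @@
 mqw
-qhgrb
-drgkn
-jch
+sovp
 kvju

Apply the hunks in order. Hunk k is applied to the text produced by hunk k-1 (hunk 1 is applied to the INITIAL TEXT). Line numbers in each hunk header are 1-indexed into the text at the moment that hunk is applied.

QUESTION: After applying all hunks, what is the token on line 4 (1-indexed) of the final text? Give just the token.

Answer: qwhw

Derivation:
Hunk 1: at line 4 remove [utor] add [zpgq] -> 9 lines: yiotm vpof socpu lwsr mzcnr zpgq ntod jch kvju
Hunk 2: at line 2 remove [lwsr,mzcnr,zpgq] add [kuqo,qwhw,bufbb] -> 9 lines: yiotm vpof socpu kuqo qwhw bufbb ntod jch kvju
Hunk 3: at line 4 remove [bufbb,ntod] add [mqw,qhgrb,drgkn] -> 10 lines: yiotm vpof socpu kuqo qwhw mqw qhgrb drgkn jch kvju
Hunk 4: at line 1 remove [socpu] add [rxw,jqbhm] -> 11 lines: yiotm vpof rxw jqbhm kuqo qwhw mqw qhgrb drgkn jch kvju
Hunk 5: at line 1 remove [vpof,rxw,jqbhm] add [kttvy] -> 9 lines: yiotm kttvy kuqo qwhw mqw qhgrb drgkn jch kvju
Hunk 6: at line 5 remove [qhgrb,drgkn,jch] add [sovp] -> 7 lines: yiotm kttvy kuqo qwhw mqw sovp kvju
Final line 4: qwhw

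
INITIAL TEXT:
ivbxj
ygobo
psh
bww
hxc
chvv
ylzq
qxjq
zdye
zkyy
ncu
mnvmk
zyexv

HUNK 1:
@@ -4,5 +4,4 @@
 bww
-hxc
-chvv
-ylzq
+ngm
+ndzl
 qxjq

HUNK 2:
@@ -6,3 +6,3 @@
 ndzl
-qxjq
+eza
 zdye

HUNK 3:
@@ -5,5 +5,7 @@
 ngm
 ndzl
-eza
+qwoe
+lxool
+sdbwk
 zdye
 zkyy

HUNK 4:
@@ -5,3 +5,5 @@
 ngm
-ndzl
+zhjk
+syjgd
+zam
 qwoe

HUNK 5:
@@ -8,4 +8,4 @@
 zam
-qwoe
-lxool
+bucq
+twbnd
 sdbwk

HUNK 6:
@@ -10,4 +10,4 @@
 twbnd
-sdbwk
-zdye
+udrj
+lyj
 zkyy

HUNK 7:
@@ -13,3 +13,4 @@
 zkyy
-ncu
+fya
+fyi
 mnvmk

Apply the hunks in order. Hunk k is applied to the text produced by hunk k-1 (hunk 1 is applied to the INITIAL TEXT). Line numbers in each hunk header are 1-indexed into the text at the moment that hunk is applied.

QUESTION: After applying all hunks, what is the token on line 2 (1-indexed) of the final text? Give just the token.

Hunk 1: at line 4 remove [hxc,chvv,ylzq] add [ngm,ndzl] -> 12 lines: ivbxj ygobo psh bww ngm ndzl qxjq zdye zkyy ncu mnvmk zyexv
Hunk 2: at line 6 remove [qxjq] add [eza] -> 12 lines: ivbxj ygobo psh bww ngm ndzl eza zdye zkyy ncu mnvmk zyexv
Hunk 3: at line 5 remove [eza] add [qwoe,lxool,sdbwk] -> 14 lines: ivbxj ygobo psh bww ngm ndzl qwoe lxool sdbwk zdye zkyy ncu mnvmk zyexv
Hunk 4: at line 5 remove [ndzl] add [zhjk,syjgd,zam] -> 16 lines: ivbxj ygobo psh bww ngm zhjk syjgd zam qwoe lxool sdbwk zdye zkyy ncu mnvmk zyexv
Hunk 5: at line 8 remove [qwoe,lxool] add [bucq,twbnd] -> 16 lines: ivbxj ygobo psh bww ngm zhjk syjgd zam bucq twbnd sdbwk zdye zkyy ncu mnvmk zyexv
Hunk 6: at line 10 remove [sdbwk,zdye] add [udrj,lyj] -> 16 lines: ivbxj ygobo psh bww ngm zhjk syjgd zam bucq twbnd udrj lyj zkyy ncu mnvmk zyexv
Hunk 7: at line 13 remove [ncu] add [fya,fyi] -> 17 lines: ivbxj ygobo psh bww ngm zhjk syjgd zam bucq twbnd udrj lyj zkyy fya fyi mnvmk zyexv
Final line 2: ygobo

Answer: ygobo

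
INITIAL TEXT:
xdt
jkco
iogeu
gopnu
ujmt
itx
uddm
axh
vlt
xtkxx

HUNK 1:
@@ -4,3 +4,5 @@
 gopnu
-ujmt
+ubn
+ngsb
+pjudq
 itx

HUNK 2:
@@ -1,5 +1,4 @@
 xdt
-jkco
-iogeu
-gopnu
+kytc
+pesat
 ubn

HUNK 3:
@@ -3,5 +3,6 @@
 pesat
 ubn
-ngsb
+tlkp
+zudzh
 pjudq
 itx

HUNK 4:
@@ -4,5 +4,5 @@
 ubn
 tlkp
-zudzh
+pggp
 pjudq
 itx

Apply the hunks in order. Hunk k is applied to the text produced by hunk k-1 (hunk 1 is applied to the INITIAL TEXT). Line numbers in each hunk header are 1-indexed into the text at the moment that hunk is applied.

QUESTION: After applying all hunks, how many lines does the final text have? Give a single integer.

Answer: 12

Derivation:
Hunk 1: at line 4 remove [ujmt] add [ubn,ngsb,pjudq] -> 12 lines: xdt jkco iogeu gopnu ubn ngsb pjudq itx uddm axh vlt xtkxx
Hunk 2: at line 1 remove [jkco,iogeu,gopnu] add [kytc,pesat] -> 11 lines: xdt kytc pesat ubn ngsb pjudq itx uddm axh vlt xtkxx
Hunk 3: at line 3 remove [ngsb] add [tlkp,zudzh] -> 12 lines: xdt kytc pesat ubn tlkp zudzh pjudq itx uddm axh vlt xtkxx
Hunk 4: at line 4 remove [zudzh] add [pggp] -> 12 lines: xdt kytc pesat ubn tlkp pggp pjudq itx uddm axh vlt xtkxx
Final line count: 12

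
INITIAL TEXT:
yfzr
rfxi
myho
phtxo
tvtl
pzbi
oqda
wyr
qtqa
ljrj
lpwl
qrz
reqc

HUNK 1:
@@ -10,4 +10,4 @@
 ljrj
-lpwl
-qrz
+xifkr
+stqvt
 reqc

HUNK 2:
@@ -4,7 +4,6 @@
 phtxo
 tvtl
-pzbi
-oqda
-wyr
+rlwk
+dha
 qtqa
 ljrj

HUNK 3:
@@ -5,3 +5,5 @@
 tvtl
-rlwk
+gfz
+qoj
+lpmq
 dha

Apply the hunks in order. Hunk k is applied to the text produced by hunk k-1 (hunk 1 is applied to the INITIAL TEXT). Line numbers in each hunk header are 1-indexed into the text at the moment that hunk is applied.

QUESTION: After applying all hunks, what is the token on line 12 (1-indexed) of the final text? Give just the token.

Answer: xifkr

Derivation:
Hunk 1: at line 10 remove [lpwl,qrz] add [xifkr,stqvt] -> 13 lines: yfzr rfxi myho phtxo tvtl pzbi oqda wyr qtqa ljrj xifkr stqvt reqc
Hunk 2: at line 4 remove [pzbi,oqda,wyr] add [rlwk,dha] -> 12 lines: yfzr rfxi myho phtxo tvtl rlwk dha qtqa ljrj xifkr stqvt reqc
Hunk 3: at line 5 remove [rlwk] add [gfz,qoj,lpmq] -> 14 lines: yfzr rfxi myho phtxo tvtl gfz qoj lpmq dha qtqa ljrj xifkr stqvt reqc
Final line 12: xifkr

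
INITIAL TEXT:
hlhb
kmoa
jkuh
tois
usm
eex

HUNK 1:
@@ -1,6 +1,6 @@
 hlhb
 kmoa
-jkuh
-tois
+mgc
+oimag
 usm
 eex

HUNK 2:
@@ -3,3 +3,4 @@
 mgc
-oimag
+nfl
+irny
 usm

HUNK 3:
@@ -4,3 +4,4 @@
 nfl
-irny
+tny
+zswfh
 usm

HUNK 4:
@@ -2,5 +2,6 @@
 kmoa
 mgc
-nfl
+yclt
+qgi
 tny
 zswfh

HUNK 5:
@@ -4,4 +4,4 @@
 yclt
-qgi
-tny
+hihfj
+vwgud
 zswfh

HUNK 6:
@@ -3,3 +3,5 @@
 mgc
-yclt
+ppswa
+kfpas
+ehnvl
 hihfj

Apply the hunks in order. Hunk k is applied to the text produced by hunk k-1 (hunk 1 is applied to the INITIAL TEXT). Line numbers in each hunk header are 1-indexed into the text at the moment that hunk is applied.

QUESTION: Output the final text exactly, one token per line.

Hunk 1: at line 1 remove [jkuh,tois] add [mgc,oimag] -> 6 lines: hlhb kmoa mgc oimag usm eex
Hunk 2: at line 3 remove [oimag] add [nfl,irny] -> 7 lines: hlhb kmoa mgc nfl irny usm eex
Hunk 3: at line 4 remove [irny] add [tny,zswfh] -> 8 lines: hlhb kmoa mgc nfl tny zswfh usm eex
Hunk 4: at line 2 remove [nfl] add [yclt,qgi] -> 9 lines: hlhb kmoa mgc yclt qgi tny zswfh usm eex
Hunk 5: at line 4 remove [qgi,tny] add [hihfj,vwgud] -> 9 lines: hlhb kmoa mgc yclt hihfj vwgud zswfh usm eex
Hunk 6: at line 3 remove [yclt] add [ppswa,kfpas,ehnvl] -> 11 lines: hlhb kmoa mgc ppswa kfpas ehnvl hihfj vwgud zswfh usm eex

Answer: hlhb
kmoa
mgc
ppswa
kfpas
ehnvl
hihfj
vwgud
zswfh
usm
eex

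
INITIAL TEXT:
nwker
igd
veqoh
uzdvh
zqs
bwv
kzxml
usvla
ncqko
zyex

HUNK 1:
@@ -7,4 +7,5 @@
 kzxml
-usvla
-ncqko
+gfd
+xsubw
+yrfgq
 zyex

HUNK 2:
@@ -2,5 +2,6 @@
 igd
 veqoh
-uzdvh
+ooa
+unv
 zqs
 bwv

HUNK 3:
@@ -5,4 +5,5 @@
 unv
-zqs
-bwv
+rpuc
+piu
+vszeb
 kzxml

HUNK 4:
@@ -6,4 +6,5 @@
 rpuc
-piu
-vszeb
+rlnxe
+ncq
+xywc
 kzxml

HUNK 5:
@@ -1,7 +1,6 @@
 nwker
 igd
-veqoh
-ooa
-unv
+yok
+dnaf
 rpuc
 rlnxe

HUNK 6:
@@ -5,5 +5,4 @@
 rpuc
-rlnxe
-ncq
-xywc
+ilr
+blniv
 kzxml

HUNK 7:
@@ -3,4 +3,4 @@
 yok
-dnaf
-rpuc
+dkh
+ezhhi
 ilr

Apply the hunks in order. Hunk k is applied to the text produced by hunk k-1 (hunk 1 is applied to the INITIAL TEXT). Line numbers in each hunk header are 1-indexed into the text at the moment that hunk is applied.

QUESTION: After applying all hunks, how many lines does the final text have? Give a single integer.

Hunk 1: at line 7 remove [usvla,ncqko] add [gfd,xsubw,yrfgq] -> 11 lines: nwker igd veqoh uzdvh zqs bwv kzxml gfd xsubw yrfgq zyex
Hunk 2: at line 2 remove [uzdvh] add [ooa,unv] -> 12 lines: nwker igd veqoh ooa unv zqs bwv kzxml gfd xsubw yrfgq zyex
Hunk 3: at line 5 remove [zqs,bwv] add [rpuc,piu,vszeb] -> 13 lines: nwker igd veqoh ooa unv rpuc piu vszeb kzxml gfd xsubw yrfgq zyex
Hunk 4: at line 6 remove [piu,vszeb] add [rlnxe,ncq,xywc] -> 14 lines: nwker igd veqoh ooa unv rpuc rlnxe ncq xywc kzxml gfd xsubw yrfgq zyex
Hunk 5: at line 1 remove [veqoh,ooa,unv] add [yok,dnaf] -> 13 lines: nwker igd yok dnaf rpuc rlnxe ncq xywc kzxml gfd xsubw yrfgq zyex
Hunk 6: at line 5 remove [rlnxe,ncq,xywc] add [ilr,blniv] -> 12 lines: nwker igd yok dnaf rpuc ilr blniv kzxml gfd xsubw yrfgq zyex
Hunk 7: at line 3 remove [dnaf,rpuc] add [dkh,ezhhi] -> 12 lines: nwker igd yok dkh ezhhi ilr blniv kzxml gfd xsubw yrfgq zyex
Final line count: 12

Answer: 12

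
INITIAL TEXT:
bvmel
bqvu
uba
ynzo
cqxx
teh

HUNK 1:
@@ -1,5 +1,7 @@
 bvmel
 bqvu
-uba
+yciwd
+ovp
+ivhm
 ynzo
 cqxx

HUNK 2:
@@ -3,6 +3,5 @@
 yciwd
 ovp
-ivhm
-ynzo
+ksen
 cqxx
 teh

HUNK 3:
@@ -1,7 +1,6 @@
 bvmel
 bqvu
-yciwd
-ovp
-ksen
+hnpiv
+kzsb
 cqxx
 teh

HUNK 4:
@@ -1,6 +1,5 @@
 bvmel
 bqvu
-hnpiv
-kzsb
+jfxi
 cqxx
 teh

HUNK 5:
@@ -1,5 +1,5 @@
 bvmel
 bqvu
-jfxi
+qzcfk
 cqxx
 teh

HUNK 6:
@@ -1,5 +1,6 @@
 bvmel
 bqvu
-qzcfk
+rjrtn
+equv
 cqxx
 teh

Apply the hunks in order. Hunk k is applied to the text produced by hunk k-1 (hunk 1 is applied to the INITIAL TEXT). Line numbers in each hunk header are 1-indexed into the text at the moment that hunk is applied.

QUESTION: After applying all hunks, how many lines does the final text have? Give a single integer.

Answer: 6

Derivation:
Hunk 1: at line 1 remove [uba] add [yciwd,ovp,ivhm] -> 8 lines: bvmel bqvu yciwd ovp ivhm ynzo cqxx teh
Hunk 2: at line 3 remove [ivhm,ynzo] add [ksen] -> 7 lines: bvmel bqvu yciwd ovp ksen cqxx teh
Hunk 3: at line 1 remove [yciwd,ovp,ksen] add [hnpiv,kzsb] -> 6 lines: bvmel bqvu hnpiv kzsb cqxx teh
Hunk 4: at line 1 remove [hnpiv,kzsb] add [jfxi] -> 5 lines: bvmel bqvu jfxi cqxx teh
Hunk 5: at line 1 remove [jfxi] add [qzcfk] -> 5 lines: bvmel bqvu qzcfk cqxx teh
Hunk 6: at line 1 remove [qzcfk] add [rjrtn,equv] -> 6 lines: bvmel bqvu rjrtn equv cqxx teh
Final line count: 6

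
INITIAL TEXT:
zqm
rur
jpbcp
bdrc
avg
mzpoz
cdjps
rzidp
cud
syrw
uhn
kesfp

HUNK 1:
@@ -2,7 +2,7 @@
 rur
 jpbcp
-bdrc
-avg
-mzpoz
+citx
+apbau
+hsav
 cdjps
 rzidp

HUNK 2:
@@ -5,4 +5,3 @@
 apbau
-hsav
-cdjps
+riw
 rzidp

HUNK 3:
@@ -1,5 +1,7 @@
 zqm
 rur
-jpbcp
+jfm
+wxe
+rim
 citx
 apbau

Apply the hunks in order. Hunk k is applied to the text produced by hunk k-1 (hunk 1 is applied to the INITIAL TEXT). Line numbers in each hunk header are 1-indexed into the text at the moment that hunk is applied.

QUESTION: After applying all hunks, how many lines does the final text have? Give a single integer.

Hunk 1: at line 2 remove [bdrc,avg,mzpoz] add [citx,apbau,hsav] -> 12 lines: zqm rur jpbcp citx apbau hsav cdjps rzidp cud syrw uhn kesfp
Hunk 2: at line 5 remove [hsav,cdjps] add [riw] -> 11 lines: zqm rur jpbcp citx apbau riw rzidp cud syrw uhn kesfp
Hunk 3: at line 1 remove [jpbcp] add [jfm,wxe,rim] -> 13 lines: zqm rur jfm wxe rim citx apbau riw rzidp cud syrw uhn kesfp
Final line count: 13

Answer: 13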